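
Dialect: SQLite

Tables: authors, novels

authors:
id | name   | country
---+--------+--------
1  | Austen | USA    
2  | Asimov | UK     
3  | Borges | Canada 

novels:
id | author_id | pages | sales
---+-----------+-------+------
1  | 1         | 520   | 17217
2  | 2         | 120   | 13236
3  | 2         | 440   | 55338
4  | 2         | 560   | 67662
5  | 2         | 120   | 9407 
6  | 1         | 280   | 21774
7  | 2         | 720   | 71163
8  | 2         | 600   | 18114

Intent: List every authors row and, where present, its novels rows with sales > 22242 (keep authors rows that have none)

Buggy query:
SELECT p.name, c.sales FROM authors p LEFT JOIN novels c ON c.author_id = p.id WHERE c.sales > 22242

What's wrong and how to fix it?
Bug: A WHERE condition on the right-hand table after LEFT JOIN drops unmatched parents

Fix: Put 'c.sales > 22242' in the JOIN's ON clause instead of WHERE

Corrected query:
SELECT p.name, c.sales FROM authors p LEFT JOIN novels c ON c.author_id = p.id AND c.sales > 22242

Result:
name   | sales
-------+------
Austen | NULL 
Asimov | 55338
Asimov | 67662
Asimov | 71163
Borges | NULL 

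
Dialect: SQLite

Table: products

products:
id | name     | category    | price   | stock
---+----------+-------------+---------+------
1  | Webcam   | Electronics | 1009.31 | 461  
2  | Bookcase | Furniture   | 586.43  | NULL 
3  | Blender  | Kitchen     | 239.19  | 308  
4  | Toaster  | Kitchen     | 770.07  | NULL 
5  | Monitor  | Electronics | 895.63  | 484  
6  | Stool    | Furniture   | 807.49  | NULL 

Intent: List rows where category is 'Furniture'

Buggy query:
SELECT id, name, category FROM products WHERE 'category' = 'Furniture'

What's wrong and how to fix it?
Bug: Single quotes denote string literals in SQL; the column name is being compared as a constant string

Fix: Reference the column as category without single quotes

Corrected query:
SELECT id, name, category FROM products WHERE category = 'Furniture'

Result:
id | name     | category 
---+----------+----------
2  | Bookcase | Furniture
6  | Stool    | Furniture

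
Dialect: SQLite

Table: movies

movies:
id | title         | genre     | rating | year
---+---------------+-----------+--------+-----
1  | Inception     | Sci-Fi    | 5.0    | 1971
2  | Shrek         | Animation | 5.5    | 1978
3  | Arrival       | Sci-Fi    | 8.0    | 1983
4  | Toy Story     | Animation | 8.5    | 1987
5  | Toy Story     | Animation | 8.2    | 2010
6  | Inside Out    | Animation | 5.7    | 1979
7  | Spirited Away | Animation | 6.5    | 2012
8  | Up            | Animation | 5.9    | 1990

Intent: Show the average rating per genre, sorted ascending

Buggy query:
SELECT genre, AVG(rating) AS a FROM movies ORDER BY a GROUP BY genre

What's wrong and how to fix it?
Bug: ORDER BY appears before GROUP BY; SQL clause order requires GROUP BY first

Fix: Move ORDER BY to the end, after GROUP BY

Corrected query:
SELECT genre, AVG(rating) AS a FROM movies GROUP BY genre ORDER BY a

Result:
genre     | a       
----------+---------
Sci-Fi    | 6.5     
Animation | 6.716667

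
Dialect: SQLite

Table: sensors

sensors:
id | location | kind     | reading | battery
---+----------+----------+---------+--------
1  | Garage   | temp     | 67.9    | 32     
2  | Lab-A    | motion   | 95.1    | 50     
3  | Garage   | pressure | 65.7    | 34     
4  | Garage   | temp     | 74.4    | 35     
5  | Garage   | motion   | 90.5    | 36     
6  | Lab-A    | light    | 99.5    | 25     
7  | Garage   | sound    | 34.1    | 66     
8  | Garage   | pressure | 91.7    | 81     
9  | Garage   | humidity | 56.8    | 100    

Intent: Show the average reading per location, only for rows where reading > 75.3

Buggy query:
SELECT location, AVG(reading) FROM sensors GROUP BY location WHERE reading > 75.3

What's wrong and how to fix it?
Bug: Row-level WHERE must come before GROUP BY in the clause order

Fix: Move the WHERE clause before GROUP BY

Corrected query:
SELECT location, AVG(reading) FROM sensors WHERE reading > 75.3 GROUP BY location

Result:
location | AVG(reading)
---------+-------------
Garage   | 91.1        
Lab-A    | 97.3        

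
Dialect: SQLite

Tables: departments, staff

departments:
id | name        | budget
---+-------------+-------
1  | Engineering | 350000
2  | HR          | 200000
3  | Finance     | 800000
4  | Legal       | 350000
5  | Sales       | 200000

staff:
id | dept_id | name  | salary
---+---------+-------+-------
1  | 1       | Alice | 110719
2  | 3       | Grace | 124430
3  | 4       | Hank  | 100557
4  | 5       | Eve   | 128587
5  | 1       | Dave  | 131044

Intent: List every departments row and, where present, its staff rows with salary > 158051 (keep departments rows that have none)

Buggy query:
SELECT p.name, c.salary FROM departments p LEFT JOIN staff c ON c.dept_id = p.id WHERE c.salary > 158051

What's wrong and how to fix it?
Bug: Filtering c.salary in WHERE discards the NULL rows produced by LEFT JOIN, turning it into an inner join

Fix: Move the right-table condition into the ON clause so unmatched parents are kept

Corrected query:
SELECT p.name, c.salary FROM departments p LEFT JOIN staff c ON c.dept_id = p.id AND c.salary > 158051

Result:
name        | salary
------------+-------
Engineering | NULL  
HR          | NULL  
Finance     | NULL  
Legal       | NULL  
Sales       | NULL  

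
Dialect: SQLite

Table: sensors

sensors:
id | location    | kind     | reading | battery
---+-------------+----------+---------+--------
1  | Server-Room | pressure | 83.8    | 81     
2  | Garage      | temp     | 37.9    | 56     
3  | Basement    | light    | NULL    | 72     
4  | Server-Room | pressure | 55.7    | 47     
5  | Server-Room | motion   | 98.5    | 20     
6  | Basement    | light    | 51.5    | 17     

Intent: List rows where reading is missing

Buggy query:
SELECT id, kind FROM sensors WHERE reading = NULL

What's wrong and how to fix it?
Bug: Comparing to NULL with '=' never matches; NULL = NULL is unknown, not true

Fix: Use IS NULL to test for NULL

Corrected query:
SELECT id, kind FROM sensors WHERE reading IS NULL

Result:
id | kind 
---+------
3  | light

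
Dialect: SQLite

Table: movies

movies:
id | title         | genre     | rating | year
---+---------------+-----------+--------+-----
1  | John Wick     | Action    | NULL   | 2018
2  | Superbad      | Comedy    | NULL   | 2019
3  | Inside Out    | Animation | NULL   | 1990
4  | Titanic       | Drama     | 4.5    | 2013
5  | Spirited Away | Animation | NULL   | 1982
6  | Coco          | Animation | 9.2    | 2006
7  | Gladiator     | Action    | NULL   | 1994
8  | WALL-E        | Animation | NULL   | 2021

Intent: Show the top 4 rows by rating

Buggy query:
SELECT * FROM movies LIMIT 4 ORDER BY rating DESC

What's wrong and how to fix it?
Bug: ORDER BY cannot follow LIMIT; LIMIT is the final clause

Fix: Sort with ORDER BY, then apply LIMIT

Corrected query:
SELECT * FROM movies ORDER BY rating DESC LIMIT 4

Result:
id | title     | genre     | rating | year
---+-----------+-----------+--------+-----
6  | Coco      | Animation | 9.2    | 2006
4  | Titanic   | Drama     | 4.5    | 2013
1  | John Wick | Action    | NULL   | 2018
2  | Superbad  | Comedy    | NULL   | 2019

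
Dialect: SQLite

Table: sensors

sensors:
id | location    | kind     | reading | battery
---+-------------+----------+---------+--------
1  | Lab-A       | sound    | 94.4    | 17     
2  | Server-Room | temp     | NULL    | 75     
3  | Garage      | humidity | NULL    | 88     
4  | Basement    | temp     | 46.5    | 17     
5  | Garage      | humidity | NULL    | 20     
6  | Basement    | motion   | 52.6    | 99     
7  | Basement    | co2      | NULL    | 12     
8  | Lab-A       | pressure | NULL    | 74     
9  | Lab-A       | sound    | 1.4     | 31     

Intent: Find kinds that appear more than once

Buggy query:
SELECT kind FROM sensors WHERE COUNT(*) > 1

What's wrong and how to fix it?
Bug: WHERE can't reference COUNT(*); aggregates are computed after WHERE

Fix: GROUP BY kind, then filter groups with HAVING COUNT(*) > 1

Corrected query:
SELECT kind FROM sensors GROUP BY kind HAVING COUNT(*) > 1

Result:
kind    
--------
humidity
sound   
temp    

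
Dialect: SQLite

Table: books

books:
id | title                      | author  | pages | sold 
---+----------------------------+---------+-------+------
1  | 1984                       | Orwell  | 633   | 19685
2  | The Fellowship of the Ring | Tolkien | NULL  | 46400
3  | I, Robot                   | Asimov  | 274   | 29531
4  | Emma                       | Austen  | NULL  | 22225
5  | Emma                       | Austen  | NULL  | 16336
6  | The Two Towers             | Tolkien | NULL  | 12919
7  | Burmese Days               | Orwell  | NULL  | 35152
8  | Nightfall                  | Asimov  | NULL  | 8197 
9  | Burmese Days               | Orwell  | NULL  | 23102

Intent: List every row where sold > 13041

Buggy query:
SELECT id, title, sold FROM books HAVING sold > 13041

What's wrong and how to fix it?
Bug: This is a non-aggregate query (no GROUP BY, no aggregates), so in SQLite the HAVING clause is invalid here; a row-level condition belongs in WHERE

Fix: Use WHERE for row-level filtering

Corrected query:
SELECT id, title, sold FROM books WHERE sold > 13041

Result:
id | title                      | sold 
---+----------------------------+------
1  | 1984                       | 19685
2  | The Fellowship of the Ring | 46400
3  | I, Robot                   | 29531
4  | Emma                       | 22225
5  | Emma                       | 16336
7  | Burmese Days               | 35152
9  | Burmese Days               | 23102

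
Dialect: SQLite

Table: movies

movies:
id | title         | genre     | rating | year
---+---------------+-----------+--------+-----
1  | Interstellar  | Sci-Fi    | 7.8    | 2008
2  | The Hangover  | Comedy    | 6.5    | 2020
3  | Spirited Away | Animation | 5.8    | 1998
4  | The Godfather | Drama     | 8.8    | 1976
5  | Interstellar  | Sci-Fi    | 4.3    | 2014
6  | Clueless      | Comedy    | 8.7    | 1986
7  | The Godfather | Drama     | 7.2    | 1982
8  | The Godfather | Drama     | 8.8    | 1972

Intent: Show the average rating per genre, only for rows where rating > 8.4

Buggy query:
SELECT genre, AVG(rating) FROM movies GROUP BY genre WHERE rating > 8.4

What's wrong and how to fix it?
Bug: WHERE cannot follow GROUP BY

Fix: Place WHERE between FROM and GROUP BY

Corrected query:
SELECT genre, AVG(rating) FROM movies WHERE rating > 8.4 GROUP BY genre

Result:
genre  | AVG(rating)
-------+------------
Comedy | 8.7        
Drama  | 8.8        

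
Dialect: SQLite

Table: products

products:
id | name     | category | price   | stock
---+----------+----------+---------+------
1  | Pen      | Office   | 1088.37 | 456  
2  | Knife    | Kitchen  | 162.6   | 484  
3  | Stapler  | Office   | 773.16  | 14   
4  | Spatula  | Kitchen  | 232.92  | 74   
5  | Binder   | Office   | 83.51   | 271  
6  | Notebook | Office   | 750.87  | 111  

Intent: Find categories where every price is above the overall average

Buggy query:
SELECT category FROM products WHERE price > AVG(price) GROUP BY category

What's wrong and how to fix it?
Bug: WHERE evaluates per row before aggregation, so AVG() is unavailable

Fix: Use a subquery for AVG and a HAVING MIN(...) filter so the condition holds for every row in the group

Corrected query:
SELECT category FROM products GROUP BY category HAVING MIN(price) > (SELECT AVG(price) FROM products)

Result:
(no rows)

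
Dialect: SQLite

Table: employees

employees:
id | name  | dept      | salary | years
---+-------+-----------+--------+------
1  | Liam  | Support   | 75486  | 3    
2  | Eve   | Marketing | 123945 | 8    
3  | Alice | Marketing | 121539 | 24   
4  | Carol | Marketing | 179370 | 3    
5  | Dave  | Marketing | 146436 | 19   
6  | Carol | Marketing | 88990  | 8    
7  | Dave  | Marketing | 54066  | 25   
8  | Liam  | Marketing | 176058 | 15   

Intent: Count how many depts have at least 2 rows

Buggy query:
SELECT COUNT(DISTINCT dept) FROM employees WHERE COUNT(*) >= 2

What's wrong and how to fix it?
Bug: WHERE filters individual rows, not groups, so a group-level COUNT is invalid there

Fix: Use a subquery that GROUPs and filters with HAVING, then count its rows

Corrected query:
SELECT COUNT(*) FROM (SELECT dept FROM employees GROUP BY dept HAVING COUNT(*) >= 2)

Result:
COUNT(*)
--------
1       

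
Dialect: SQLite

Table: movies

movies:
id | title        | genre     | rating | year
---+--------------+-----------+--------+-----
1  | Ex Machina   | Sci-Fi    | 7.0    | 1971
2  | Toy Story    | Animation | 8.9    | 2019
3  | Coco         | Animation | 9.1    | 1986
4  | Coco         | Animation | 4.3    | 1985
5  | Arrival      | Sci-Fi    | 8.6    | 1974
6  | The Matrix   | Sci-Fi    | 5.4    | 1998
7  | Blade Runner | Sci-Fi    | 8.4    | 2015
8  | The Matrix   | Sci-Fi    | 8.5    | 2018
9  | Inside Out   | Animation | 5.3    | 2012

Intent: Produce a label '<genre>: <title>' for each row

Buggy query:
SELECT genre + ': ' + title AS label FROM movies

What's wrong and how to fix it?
Bug: SQLite uses || for string concatenation; + coerces text to numbers (yielding 0)

Fix: Replace + with || to concatenate text

Corrected query:
SELECT genre || ': ' || title AS label FROM movies

Result:
label                
---------------------
Sci-Fi: Ex Machina   
Animation: Toy Story 
Animation: Coco      
Animation: Coco      
Sci-Fi: Arrival      
Sci-Fi: The Matrix   
Sci-Fi: Blade Runner 
Sci-Fi: The Matrix   
Animation: Inside Out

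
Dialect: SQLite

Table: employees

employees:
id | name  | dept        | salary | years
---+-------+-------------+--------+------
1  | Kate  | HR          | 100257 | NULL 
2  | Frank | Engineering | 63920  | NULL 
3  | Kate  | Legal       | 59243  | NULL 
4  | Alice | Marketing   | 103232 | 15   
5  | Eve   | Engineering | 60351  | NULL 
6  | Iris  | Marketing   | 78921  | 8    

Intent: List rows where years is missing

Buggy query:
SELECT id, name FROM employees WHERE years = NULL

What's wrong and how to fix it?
Bug: '= NULL' is always unknown in SQL three-valued logic, so no rows match

Fix: Use IS NULL to test for NULL

Corrected query:
SELECT id, name FROM employees WHERE years IS NULL

Result:
id | name 
---+------
1  | Kate 
2  | Frank
3  | Kate 
5  | Eve  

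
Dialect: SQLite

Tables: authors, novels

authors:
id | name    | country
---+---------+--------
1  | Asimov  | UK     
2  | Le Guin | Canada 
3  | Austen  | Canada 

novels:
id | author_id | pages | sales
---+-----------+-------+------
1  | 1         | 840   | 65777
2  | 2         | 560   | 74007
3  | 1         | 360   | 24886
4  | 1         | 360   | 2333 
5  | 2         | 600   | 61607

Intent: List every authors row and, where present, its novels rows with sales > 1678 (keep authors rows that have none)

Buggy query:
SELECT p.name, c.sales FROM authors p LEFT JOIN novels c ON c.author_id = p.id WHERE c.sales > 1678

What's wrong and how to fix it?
Bug: A WHERE condition on the right-hand table after LEFT JOIN drops unmatched parents

Fix: Move the right-table condition into the ON clause so unmatched parents are kept

Corrected query:
SELECT p.name, c.sales FROM authors p LEFT JOIN novels c ON c.author_id = p.id AND c.sales > 1678

Result:
name    | sales
--------+------
Asimov  | 2333 
Asimov  | 24886
Asimov  | 65777
Le Guin | 61607
Le Guin | 74007
Austen  | NULL 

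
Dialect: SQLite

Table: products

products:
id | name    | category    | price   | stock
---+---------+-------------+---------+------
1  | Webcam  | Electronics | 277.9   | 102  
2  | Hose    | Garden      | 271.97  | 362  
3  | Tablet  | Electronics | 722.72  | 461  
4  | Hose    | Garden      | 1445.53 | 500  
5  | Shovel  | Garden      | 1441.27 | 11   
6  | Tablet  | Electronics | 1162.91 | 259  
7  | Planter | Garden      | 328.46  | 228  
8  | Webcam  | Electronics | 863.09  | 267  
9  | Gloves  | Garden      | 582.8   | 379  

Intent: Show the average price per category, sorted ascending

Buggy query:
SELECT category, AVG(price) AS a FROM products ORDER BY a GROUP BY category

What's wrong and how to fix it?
Bug: GROUP BY must precede ORDER BY

Fix: Reorder: SELECT … FROM … GROUP BY … ORDER BY …

Corrected query:
SELECT category, AVG(price) AS a FROM products GROUP BY category ORDER BY a

Result:
category    | a      
------------+--------
Electronics | 756.655
Garden      | 814.006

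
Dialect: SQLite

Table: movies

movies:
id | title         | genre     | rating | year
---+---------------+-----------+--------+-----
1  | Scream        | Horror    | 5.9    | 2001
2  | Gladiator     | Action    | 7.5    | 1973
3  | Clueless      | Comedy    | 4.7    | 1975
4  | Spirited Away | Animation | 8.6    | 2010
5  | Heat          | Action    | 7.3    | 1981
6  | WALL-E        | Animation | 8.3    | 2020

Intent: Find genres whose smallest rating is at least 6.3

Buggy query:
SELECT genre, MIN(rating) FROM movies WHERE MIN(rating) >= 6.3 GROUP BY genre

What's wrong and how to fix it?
Bug: MIN() in WHERE is a misuse of aggregate

Fix: Use HAVING for the per-group MIN condition

Corrected query:
SELECT genre, MIN(rating) FROM movies GROUP BY genre HAVING MIN(rating) >= 6.3

Result:
genre     | MIN(rating)
----------+------------
Action    | 7.3        
Animation | 8.3        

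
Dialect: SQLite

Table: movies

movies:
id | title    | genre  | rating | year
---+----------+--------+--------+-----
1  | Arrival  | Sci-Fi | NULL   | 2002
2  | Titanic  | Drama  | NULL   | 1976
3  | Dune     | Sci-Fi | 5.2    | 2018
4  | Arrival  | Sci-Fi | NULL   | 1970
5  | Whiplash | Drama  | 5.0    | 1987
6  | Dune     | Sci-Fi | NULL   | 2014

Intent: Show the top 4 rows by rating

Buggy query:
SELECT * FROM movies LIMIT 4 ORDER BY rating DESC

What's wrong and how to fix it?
Bug: ORDER BY cannot follow LIMIT; LIMIT is the final clause

Fix: Sort with ORDER BY, then apply LIMIT

Corrected query:
SELECT * FROM movies ORDER BY rating DESC LIMIT 4

Result:
id | title    | genre  | rating | year
---+----------+--------+--------+-----
3  | Dune     | Sci-Fi | 5.2    | 2018
5  | Whiplash | Drama  | 5      | 1987
1  | Arrival  | Sci-Fi | NULL   | 2002
2  | Titanic  | Drama  | NULL   | 1976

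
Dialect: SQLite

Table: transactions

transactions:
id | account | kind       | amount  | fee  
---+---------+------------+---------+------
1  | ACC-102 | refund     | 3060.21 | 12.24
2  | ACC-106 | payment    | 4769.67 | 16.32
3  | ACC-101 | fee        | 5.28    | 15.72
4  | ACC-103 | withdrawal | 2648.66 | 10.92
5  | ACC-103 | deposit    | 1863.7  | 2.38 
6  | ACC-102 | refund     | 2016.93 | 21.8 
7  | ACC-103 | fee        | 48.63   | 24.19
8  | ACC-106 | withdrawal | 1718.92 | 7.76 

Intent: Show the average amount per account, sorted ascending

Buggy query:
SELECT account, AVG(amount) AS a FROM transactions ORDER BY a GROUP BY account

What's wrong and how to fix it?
Bug: ORDER BY appears before GROUP BY; SQL clause order requires GROUP BY first

Fix: Move ORDER BY to the end, after GROUP BY

Corrected query:
SELECT account, AVG(amount) AS a FROM transactions GROUP BY account ORDER BY a

Result:
account | a       
--------+---------
ACC-101 | 5.28    
ACC-103 | 1520.33 
ACC-102 | 2538.57 
ACC-106 | 3244.295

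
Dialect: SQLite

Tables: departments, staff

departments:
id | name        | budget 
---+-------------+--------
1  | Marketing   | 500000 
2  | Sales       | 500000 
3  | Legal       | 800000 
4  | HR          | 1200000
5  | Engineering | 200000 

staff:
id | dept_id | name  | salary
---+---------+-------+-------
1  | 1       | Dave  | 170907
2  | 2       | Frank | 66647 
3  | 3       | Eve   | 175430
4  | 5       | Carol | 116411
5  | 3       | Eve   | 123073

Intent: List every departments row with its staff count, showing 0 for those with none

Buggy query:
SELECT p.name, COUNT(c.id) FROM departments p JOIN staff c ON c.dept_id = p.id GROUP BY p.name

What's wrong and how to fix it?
Bug: INNER JOIN drops departments rows that have no matching staff rows

Fix: Switch to LEFT JOIN to retain unmatched parent rows

Corrected query:
SELECT p.name, COUNT(c.id) FROM departments p LEFT JOIN staff c ON c.dept_id = p.id GROUP BY p.name

Result:
name        | COUNT(c.id)
------------+------------
Engineering | 1          
HR          | 0          
Legal       | 2          
Marketing   | 1          
Sales       | 1          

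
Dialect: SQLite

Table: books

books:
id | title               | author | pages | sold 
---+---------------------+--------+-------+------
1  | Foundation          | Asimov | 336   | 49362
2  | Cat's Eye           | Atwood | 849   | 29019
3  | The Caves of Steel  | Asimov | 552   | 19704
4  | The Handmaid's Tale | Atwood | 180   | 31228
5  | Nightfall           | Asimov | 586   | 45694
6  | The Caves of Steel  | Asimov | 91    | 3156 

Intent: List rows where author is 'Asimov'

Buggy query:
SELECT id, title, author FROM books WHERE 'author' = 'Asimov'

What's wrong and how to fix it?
Bug: 'author' in single quotes is a string literal, not the column; the comparison is literal-vs-literal and never true

Fix: Remove the quotes around the column name (or use double quotes for an identifier)

Corrected query:
SELECT id, title, author FROM books WHERE author = 'Asimov'

Result:
id | title              | author
---+--------------------+-------
1  | Foundation         | Asimov
3  | The Caves of Steel | Asimov
5  | Nightfall          | Asimov
6  | The Caves of Steel | Asimov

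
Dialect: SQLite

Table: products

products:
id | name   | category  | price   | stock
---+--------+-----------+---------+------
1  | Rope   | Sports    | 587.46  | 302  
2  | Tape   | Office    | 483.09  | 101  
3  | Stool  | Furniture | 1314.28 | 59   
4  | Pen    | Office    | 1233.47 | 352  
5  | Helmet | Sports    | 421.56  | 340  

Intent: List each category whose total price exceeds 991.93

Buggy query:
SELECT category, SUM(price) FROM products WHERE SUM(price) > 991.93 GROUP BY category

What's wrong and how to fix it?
Bug: WHERE runs before GROUP BY, so aggregates aren't available there

Fix: Move the aggregate condition to a HAVING clause

Corrected query:
SELECT category, SUM(price) FROM products GROUP BY category HAVING SUM(price) > 991.93

Result:
category  | SUM(price)
----------+-----------
Furniture | 1314.28   
Office    | 1716.56   
Sports    | 1009.02   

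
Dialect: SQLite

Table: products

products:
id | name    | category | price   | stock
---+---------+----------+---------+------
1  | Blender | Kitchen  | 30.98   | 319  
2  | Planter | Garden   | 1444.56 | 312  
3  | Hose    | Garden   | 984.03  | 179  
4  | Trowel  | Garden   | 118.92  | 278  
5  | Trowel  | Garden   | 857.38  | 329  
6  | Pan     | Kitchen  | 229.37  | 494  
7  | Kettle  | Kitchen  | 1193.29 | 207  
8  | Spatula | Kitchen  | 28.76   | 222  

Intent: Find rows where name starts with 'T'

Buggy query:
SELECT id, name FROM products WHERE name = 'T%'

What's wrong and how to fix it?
Bug: Wildcards only work with LIKE; '=' treats '%' as a literal character

Fix: Use LIKE for wildcard pattern matching

Corrected query:
SELECT id, name FROM products WHERE name LIKE 'T%'

Result:
id | name  
---+-------
4  | Trowel
5  | Trowel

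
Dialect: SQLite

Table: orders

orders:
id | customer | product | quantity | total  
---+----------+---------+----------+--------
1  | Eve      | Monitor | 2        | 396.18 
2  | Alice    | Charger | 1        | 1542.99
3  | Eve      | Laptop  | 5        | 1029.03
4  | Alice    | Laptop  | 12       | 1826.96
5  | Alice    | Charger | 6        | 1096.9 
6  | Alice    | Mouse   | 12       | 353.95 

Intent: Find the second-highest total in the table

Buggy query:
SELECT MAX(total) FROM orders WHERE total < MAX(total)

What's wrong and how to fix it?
Bug: The inner MAX is an aggregate inside WHERE, which is not allowed

Fix: Put the inner MAX in a scalar subquery

Corrected query:
SELECT MAX(total) FROM orders WHERE total < (SELECT MAX(total) FROM orders)

Result:
MAX(total)
----------
1542.99   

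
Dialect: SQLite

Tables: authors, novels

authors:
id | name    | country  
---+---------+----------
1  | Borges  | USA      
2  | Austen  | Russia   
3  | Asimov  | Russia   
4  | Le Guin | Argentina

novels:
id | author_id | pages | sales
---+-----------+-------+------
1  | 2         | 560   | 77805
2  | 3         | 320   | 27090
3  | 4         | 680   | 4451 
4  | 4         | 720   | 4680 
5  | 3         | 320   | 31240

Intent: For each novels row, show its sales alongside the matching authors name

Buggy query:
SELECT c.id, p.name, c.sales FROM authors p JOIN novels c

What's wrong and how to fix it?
Bug: Missing join condition: each novels row is matched to all authors rows instead of just its own

Fix: Specify the join condition linking the foreign key to the parent id

Corrected query:
SELECT c.id, p.name, c.sales FROM authors p JOIN novels c ON c.author_id = p.id

Result:
id | name    | sales
---+---------+------
1  | Austen  | 77805
2  | Asimov  | 27090
3  | Le Guin | 4451 
4  | Le Guin | 4680 
5  | Asimov  | 31240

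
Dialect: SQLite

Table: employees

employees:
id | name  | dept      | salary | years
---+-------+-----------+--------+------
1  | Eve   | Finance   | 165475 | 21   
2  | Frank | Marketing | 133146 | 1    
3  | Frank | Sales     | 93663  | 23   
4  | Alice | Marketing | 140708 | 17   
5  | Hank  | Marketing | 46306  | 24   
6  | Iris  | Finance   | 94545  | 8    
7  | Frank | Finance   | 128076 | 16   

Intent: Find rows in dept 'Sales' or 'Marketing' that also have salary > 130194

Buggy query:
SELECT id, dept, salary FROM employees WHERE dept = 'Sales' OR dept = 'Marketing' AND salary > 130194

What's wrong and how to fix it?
Bug: AND binds tighter than OR, so this parses as dept = 'Sales' OR (dept = 'Marketing' AND salary > 130194)

Fix: Add parentheses around the OR so the AND applies to both alternatives

Corrected query:
SELECT id, dept, salary FROM employees WHERE (dept = 'Sales' OR dept = 'Marketing') AND salary > 130194

Result:
id | dept      | salary
---+-----------+-------
2  | Marketing | 133146
4  | Marketing | 140708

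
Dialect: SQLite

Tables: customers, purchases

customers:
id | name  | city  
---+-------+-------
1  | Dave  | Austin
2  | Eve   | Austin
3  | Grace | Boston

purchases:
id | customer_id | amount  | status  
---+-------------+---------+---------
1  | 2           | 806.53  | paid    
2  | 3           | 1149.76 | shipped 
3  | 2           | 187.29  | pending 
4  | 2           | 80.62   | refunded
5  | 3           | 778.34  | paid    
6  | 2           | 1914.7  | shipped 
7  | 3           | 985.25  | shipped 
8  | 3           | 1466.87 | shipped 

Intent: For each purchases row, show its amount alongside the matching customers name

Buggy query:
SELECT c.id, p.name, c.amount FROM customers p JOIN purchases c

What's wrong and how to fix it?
Bug: Missing join condition: each purchases row is matched to all customers rows instead of just its own

Fix: Specify the join condition linking the foreign key to the parent id

Corrected query:
SELECT c.id, p.name, c.amount FROM customers p JOIN purchases c ON c.customer_id = p.id

Result:
id | name  | amount 
---+-------+--------
1  | Eve   | 806.53 
2  | Grace | 1149.76
3  | Eve   | 187.29 
4  | Eve   | 80.62  
5  | Grace | 778.34 
6  | Eve   | 1914.7 
7  | Grace | 985.25 
8  | Grace | 1466.87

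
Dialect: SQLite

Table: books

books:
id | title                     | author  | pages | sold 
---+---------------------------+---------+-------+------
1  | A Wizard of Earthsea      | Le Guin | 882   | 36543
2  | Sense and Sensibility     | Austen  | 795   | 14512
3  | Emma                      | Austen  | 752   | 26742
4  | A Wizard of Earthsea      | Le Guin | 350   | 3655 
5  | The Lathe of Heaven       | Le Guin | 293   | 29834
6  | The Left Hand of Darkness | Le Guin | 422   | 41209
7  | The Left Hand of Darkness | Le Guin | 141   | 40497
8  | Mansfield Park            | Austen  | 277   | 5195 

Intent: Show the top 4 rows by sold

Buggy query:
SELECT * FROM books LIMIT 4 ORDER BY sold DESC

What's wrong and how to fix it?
Bug: ORDER BY cannot follow LIMIT; LIMIT is the final clause

Fix: Swap the clauses: ORDER BY first, then LIMIT

Corrected query:
SELECT * FROM books ORDER BY sold DESC LIMIT 4

Result:
id | title                     | author  | pages | sold 
---+---------------------------+---------+-------+------
6  | The Left Hand of Darkness | Le Guin | 422   | 41209
7  | The Left Hand of Darkness | Le Guin | 141   | 40497
1  | A Wizard of Earthsea      | Le Guin | 882   | 36543
5  | The Lathe of Heaven       | Le Guin | 293   | 29834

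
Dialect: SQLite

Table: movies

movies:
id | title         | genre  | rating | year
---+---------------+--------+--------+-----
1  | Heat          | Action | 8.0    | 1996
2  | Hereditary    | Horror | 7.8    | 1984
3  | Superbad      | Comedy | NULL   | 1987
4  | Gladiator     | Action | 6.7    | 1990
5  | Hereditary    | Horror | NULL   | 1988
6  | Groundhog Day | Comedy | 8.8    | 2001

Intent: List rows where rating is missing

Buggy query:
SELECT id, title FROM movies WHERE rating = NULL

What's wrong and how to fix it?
Bug: '= NULL' is always unknown in SQL three-valued logic, so no rows match

Fix: Use IS NULL to test for NULL

Corrected query:
SELECT id, title FROM movies WHERE rating IS NULL

Result:
id | title     
---+-----------
3  | Superbad  
5  | Hereditary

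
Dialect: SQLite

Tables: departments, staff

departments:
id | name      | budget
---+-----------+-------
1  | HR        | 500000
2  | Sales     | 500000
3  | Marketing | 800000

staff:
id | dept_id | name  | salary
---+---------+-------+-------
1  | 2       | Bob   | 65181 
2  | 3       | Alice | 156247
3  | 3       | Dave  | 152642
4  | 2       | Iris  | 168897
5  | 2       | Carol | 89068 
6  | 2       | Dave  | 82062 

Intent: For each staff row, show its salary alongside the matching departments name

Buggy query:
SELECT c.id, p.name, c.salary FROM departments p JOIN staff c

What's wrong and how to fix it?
Bug: JOIN with no ON clause produces a cartesian product; every staff row pairs with every departments row

Fix: Specify the join condition linking the foreign key to the parent id

Corrected query:
SELECT c.id, p.name, c.salary FROM departments p JOIN staff c ON c.dept_id = p.id

Result:
id | name      | salary
---+-----------+-------
1  | Sales     | 65181 
2  | Marketing | 156247
3  | Marketing | 152642
4  | Sales     | 168897
5  | Sales     | 89068 
6  | Sales     | 82062 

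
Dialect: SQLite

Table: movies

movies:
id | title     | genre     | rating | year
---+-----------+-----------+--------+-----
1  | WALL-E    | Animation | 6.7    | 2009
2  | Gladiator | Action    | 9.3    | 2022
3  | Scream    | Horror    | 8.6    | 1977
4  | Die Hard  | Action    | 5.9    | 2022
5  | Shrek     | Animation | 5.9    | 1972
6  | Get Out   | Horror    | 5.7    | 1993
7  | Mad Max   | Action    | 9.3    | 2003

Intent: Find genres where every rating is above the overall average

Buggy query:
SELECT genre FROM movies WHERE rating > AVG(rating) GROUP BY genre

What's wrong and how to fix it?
Bug: WHERE evaluates per row before aggregation, so AVG() is unavailable

Fix: Compute the overall average in a scalar subquery and compare each group's MIN against it in HAVING

Corrected query:
SELECT genre FROM movies GROUP BY genre HAVING MIN(rating) > (SELECT AVG(rating) FROM movies)

Result:
(no rows)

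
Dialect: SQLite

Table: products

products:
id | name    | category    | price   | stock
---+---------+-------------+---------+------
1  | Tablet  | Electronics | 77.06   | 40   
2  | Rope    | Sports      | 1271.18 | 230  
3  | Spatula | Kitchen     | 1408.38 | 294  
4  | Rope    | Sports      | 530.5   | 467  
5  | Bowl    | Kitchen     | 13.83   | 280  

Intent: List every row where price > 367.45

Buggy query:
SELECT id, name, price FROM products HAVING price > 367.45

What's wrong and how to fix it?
Bug: HAVING filters the output of aggregation, but this query has no GROUP BY and no aggregate functions, so SQLite rejects it (HAVING clause on a non-aggregate query); the condition here is per row

Fix: Use WHERE for row-level filtering

Corrected query:
SELECT id, name, price FROM products WHERE price > 367.45

Result:
id | name    | price  
---+---------+--------
2  | Rope    | 1271.18
3  | Spatula | 1408.38
4  | Rope    | 530.5  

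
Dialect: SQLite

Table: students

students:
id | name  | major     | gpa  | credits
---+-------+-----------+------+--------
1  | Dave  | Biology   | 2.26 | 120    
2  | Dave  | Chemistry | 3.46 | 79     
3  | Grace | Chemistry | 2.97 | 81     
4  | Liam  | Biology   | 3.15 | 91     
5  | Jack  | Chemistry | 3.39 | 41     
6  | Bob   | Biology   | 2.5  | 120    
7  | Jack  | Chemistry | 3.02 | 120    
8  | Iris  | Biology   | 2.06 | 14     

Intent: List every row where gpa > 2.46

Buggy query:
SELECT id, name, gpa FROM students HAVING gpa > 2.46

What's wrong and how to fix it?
Bug: This is a non-aggregate query (no GROUP BY, no aggregates), so in SQLite the HAVING clause is invalid here; a row-level condition belongs in WHERE

Fix: Replace HAVING with WHERE since the condition applies to individual rows

Corrected query:
SELECT id, name, gpa FROM students WHERE gpa > 2.46

Result:
id | name  | gpa 
---+-------+-----
2  | Dave  | 3.46
3  | Grace | 2.97
4  | Liam  | 3.15
5  | Jack  | 3.39
6  | Bob   | 2.5 
7  | Jack  | 3.02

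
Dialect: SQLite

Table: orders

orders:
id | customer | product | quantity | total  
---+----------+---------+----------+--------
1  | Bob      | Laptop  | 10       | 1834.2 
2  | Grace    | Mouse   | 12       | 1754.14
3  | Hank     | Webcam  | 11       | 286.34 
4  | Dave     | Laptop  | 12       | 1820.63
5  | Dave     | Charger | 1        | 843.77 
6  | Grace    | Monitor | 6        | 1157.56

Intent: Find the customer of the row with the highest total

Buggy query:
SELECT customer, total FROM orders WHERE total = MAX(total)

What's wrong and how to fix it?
Bug: MAX(total) is an aggregate and cannot be used directly in WHERE

Fix: Wrap MAX in a scalar subquery so WHERE compares against a single value

Corrected query:
SELECT customer, total FROM orders WHERE total = (SELECT MAX(total) FROM orders)

Result:
customer | total 
---------+-------
Bob      | 1834.2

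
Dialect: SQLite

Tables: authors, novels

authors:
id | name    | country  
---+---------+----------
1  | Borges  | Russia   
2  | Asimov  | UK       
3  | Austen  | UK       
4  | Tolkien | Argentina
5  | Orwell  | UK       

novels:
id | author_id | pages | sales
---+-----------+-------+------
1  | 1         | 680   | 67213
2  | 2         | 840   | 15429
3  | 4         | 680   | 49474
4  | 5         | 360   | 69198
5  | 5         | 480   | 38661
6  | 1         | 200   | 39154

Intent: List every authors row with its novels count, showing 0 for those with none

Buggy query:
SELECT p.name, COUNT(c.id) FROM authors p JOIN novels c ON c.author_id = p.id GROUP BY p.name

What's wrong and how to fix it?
Bug: An inner join excludes parents with zero children

Fix: Use LEFT JOIN so parents without children still appear (COUNT(c.id) gives 0)

Corrected query:
SELECT p.name, COUNT(c.id) FROM authors p LEFT JOIN novels c ON c.author_id = p.id GROUP BY p.name

Result:
name    | COUNT(c.id)
--------+------------
Asimov  | 1          
Austen  | 0          
Borges  | 2          
Orwell  | 2          
Tolkien | 1          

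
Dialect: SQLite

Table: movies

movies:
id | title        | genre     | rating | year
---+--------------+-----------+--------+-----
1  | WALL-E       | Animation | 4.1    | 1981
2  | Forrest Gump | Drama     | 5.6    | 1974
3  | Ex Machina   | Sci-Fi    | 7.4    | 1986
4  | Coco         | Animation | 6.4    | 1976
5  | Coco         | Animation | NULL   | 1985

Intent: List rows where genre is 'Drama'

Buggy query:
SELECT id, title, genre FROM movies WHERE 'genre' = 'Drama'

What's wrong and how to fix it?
Bug: Single quotes denote string literals in SQL; the column name is being compared as a constant string

Fix: Remove the quotes around the column name (or use double quotes for an identifier)

Corrected query:
SELECT id, title, genre FROM movies WHERE genre = 'Drama'

Result:
id | title        | genre
---+--------------+------
2  | Forrest Gump | Drama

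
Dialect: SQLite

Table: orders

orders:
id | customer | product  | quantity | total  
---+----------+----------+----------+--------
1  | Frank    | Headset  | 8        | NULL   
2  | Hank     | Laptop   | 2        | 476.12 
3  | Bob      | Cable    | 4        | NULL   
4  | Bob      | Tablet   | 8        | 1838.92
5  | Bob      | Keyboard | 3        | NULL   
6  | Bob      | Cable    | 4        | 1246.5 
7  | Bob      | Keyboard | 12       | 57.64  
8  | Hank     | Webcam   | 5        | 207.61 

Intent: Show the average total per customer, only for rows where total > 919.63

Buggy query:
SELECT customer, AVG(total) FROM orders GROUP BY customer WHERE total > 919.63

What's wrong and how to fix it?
Bug: Row-level WHERE must come before GROUP BY in the clause order

Fix: Place WHERE between FROM and GROUP BY

Corrected query:
SELECT customer, AVG(total) FROM orders WHERE total > 919.63 GROUP BY customer

Result:
customer | AVG(total)
---------+-----------
Bob      | 1542.71   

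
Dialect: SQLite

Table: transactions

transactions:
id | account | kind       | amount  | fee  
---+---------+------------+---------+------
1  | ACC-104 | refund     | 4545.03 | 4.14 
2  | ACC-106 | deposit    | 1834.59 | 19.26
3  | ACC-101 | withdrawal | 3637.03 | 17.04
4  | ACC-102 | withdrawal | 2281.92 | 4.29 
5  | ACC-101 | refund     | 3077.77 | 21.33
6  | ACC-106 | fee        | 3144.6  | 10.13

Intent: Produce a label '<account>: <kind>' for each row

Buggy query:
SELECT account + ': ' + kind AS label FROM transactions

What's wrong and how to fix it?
Bug: '+' is numeric addition; on text columns SQLite converts them to 0 instead of concatenating

Fix: Replace + with || to concatenate text

Corrected query:
SELECT account || ': ' || kind AS label FROM transactions

Result:
label              
-------------------
ACC-104: refund    
ACC-106: deposit   
ACC-101: withdrawal
ACC-102: withdrawal
ACC-101: refund    
ACC-106: fee       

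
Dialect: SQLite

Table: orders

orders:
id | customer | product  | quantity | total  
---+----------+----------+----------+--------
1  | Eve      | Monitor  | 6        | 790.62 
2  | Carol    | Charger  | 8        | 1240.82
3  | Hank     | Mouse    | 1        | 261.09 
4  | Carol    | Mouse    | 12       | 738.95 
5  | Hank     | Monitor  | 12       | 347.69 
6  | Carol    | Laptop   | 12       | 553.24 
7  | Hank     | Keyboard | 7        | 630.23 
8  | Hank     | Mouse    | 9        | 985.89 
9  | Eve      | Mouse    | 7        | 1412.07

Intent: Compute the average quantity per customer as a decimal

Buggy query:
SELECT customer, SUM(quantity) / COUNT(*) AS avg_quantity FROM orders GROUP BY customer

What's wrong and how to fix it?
Bug: Both operands are integers, so '/' performs integer division and truncates

Fix: Multiply by 1.0 (or CAST to REAL) to force floating-point division

Corrected query:
SELECT customer, SUM(quantity) * 1.0 / COUNT(*) AS avg_quantity FROM orders GROUP BY customer

Result:
customer | avg_quantity
---------+-------------
Carol    | 10.666667   
Eve      | 6.5         
Hank     | 7.25        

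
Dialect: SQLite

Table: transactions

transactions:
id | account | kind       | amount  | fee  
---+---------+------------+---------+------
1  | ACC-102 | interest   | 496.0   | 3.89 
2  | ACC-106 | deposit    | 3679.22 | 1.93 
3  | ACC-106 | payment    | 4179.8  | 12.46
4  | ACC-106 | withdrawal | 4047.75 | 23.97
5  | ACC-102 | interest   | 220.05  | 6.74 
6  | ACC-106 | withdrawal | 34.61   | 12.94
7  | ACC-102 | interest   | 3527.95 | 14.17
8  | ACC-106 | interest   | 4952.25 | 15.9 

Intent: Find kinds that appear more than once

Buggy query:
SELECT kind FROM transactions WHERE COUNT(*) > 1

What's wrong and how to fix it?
Bug: WHERE can't reference COUNT(*); aggregates are computed after WHERE

Fix: GROUP BY kind, then filter groups with HAVING COUNT(*) > 1

Corrected query:
SELECT kind FROM transactions GROUP BY kind HAVING COUNT(*) > 1

Result:
kind      
----------
interest  
withdrawal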